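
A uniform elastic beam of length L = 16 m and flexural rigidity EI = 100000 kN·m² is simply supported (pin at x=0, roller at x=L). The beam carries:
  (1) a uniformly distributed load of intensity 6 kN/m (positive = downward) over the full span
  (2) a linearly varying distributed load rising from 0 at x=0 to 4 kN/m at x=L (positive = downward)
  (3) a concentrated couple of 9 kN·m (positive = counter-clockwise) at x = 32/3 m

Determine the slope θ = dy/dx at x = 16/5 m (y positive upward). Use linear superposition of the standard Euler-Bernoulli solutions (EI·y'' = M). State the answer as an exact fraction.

Load 1 — uniform load w=6 kN/m over full span:
  θ_1 = -w(L³-6Lx²+4x³)/(24EI) = -6·(16³-6·16·(16/5)²+4·(16/5)³)/(24·100000) = -3168/390625 rad
Load 2 — triangular load w₀=4 kN/m (0→w₀ over full span):
  θ_2 = -w₀(7L⁴-30L²x²+15x⁴)/(360LEI) = -4·(7·16⁴-30·16²·(16/5)²+15·(16/5)⁴)/(360·16·100000) = -46592/17578125 rad
Load 3 — applied couple M₀=9 kN·m at a=32/3 m (b=L-a=16/3):
  θ_3 = (M₀x²/(2L)+C₁)/EI  [x≤a] with C₁=M₀(3b²-L²)/(6L)=-16 = (9·(16/5)²/(2·16)+(-16))/100000 = -41/312500 rad
Superposition: θ = Σ θ_i = -765833/70312500 rad ≈ -0.010892 rad

θ(16/5) = -765833/70312500 rad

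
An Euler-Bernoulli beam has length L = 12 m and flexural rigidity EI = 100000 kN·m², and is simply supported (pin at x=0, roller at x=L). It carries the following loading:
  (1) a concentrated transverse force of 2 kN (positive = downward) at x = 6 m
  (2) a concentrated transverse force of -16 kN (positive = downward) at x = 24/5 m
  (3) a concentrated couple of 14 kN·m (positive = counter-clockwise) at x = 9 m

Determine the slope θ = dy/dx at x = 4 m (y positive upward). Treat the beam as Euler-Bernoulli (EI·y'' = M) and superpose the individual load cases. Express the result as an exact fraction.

θ(4) = 70859/150000000 rad

Load 1 — point force P=2 kN at a=6 m (b=L-a=6):
  θ_1 = -Pb(L²-b²-3x²)/(6LEI)  [x≤a] = -2·6·(12²-6²-3·4²)/(6·12·100000) = -1/10000 rad
Load 2 — point force P=-16 kN at a=24/5 m (b=L-a=36/5):
  θ_2 = -Pb(L²-b²-3x²)/(6LEI)  [x≤a] = -(-16)·(36/5)·(12²-(36/5)²-3·4²)/(6·12·100000) = 276/390625 rad
Load 3 — applied couple M₀=14 kN·m at a=9 m (b=L-a=3):
  θ_3 = (M₀x²/(2L)+C₁)/EI  [x≤a] with C₁=M₀(3b²-L²)/(6L)=-91/4 = (14·4²/(2·12)+(-91/4))/100000 = -161/1200000 rad
Superposition: θ = Σ θ_i = 70859/150000000 rad ≈ 0.000472 rad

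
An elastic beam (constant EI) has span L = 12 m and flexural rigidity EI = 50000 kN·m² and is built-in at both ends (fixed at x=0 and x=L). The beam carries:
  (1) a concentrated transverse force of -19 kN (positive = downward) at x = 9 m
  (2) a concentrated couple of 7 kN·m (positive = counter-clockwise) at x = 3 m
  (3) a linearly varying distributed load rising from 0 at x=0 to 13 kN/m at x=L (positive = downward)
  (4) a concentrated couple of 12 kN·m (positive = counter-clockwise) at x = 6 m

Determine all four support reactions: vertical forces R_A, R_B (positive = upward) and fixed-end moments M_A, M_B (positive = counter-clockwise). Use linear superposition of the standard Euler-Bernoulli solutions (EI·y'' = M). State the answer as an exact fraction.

Load 1 — point force P=-19 kN at a=9 m (b=L-a=3):
  R_A = Pb²(3a+b)/L³ = (-19)·3²·(3·9+3)/12³ = -95/32 kN
  M_A = Pab²/L² = (-19)·9·3²/12² = -171/16 kN·m
  R_B = Pa²(a+3b)/L³ = (-19)·9²·(9+3·3)/12³ = -513/32 kN
  M_B = -Pa²b/L² = -(-19)·9²·3/12² = 513/16 kN·m
Load 2 — applied couple M₀=7 kN·m at a=3 m (b=L-a=9):
  R_A = 6M₀ab/L³ = 6·7·3·9/12³ = 21/32 kN
  M_A = M₀b(2a-b)/L² = 7·9·(2·3-9)/12² = -21/16 kN·m
  R_B = -6M₀ab/L³ = -6·7·3·9/12³ = -21/32 kN
  M_B = M₀a(2b-a)/L² = 7·3·(2·9-3)/12² = 35/16 kN·m
Load 3 — triangular load w₀=13 kN/m (0→w₀ over full span):
  R_A = 3w₀L/20 = 3·13·12/20 = 117/5 kN
  M_A = w₀L²/30 = 13·12²/30 = 312/5 kN·m
  R_B = 7w₀L/20 = 7·13·12/20 = 273/5 kN
  M_B = -w₀L²/20 = -13·12²/20 = -468/5 kN·m
Load 4 — applied couple M₀=12 kN·m at a=6 m (b=L-a=6):
  R_A = 6M₀ab/L³ = 6·12·6·6/12³ = 3/2 kN
  M_A = M₀b(2a-b)/L² = 12·6·(2·6-6)/12² = 3 kN·m
  R_B = -6M₀ab/L³ = -6·12·6·6/12³ = -3/2 kN
  M_B = M₀a(2b-a)/L² = 12·6·(2·6-6)/12² = 3 kN·m
Superposition: R_A = 1807/80 kN, M_A = 267/5 kN·m, R_B = 2913/80 kN, M_B = -1127/20 kN·m

R_A = 1807/80 kN, M_A = 267/5 kN·m, R_B = 2913/80 kN, M_B = -1127/20 kN·m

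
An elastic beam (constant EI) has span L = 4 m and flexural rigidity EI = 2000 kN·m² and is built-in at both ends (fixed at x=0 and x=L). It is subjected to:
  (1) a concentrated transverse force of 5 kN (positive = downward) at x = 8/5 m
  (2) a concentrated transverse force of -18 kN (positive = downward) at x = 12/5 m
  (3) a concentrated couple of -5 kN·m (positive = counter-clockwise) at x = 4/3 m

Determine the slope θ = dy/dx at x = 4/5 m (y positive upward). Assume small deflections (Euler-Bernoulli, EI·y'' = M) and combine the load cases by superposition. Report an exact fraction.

Load 1 — point force P=5 kN at a=8/5 m (b=L-a=12/5):
  θ_1 = -Pb²x(2aL-(3a+b)x)/(2L³EI)  [x≤a] = -5·(12/5)²·(4/5)·(2·(8/5)·4-(3·(8/5)+(12/5))·(4/5))/(2·4³·2000) = -99/156250 rad
Load 2 — point force P=-18 kN at a=12/5 m (b=L-a=8/5):
  θ_2 = -Pb²x(2aL-(3a+b)x)/(2L³EI)  [x≤a] = -(-18)·(8/5)²·(4/5)·(2·(12/5)·4-(3·(12/5)+(8/5))·(4/5))/(2·4³·2000) = 684/390625 rad
Load 3 — applied couple M₀=-5 kN·m at a=4/3 m (b=L-a=8/3):
  θ_3 = (R_Ax²/2 - M_Ax)/EI  [x≤a] with R_A=-5/3, M_A=0 = ((-5/3)·(4/5)²/2 - 0·(4/5))/2000 = -1/3750 rad
Superposition: θ = Σ θ_i = 997/1171875 rad ≈ 0.000851 rad

θ(4/5) = 997/1171875 rad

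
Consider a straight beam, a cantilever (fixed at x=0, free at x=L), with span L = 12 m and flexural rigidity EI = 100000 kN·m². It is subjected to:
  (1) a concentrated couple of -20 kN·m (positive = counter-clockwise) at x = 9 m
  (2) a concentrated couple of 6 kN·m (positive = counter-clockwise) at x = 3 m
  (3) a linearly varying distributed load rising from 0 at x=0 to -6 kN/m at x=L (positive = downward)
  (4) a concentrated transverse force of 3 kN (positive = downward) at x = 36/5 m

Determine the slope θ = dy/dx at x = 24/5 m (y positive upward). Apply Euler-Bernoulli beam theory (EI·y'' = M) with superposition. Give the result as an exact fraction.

Load 1 — applied couple M₀=-20 kN·m at a=9 m (b=L-a=3):
  θ_1 = M₀x/EI  [x≤a] = (-20)·(24/5)/100000 = -3/3125 rad
Load 2 — applied couple M₀=6 kN·m at a=3 m (b=L-a=9):
  θ_2 = M₀a/EI  [x>a] = 6·3/100000 = 9/50000 rad
Load 3 — triangular load w₀=-6 kN/m (0→w₀ over full span):
  θ_3 = (w₀Lx²/4-w₀L²x/3-w₀x⁴/(24L))/EI = ((-6)·12·(24/5)²/4-(-6)·12²·(24/5)/3-(-6)·(24/5)⁴/(24·12))/100000 = 19116/1953125 rad
Load 4 — point force P=3 kN at a=36/5 m (b=L-a=24/5):
  θ_4 = -Px(2a-x)/(2EI)  [x≤a] = -3·(24/5)·(2·(36/5)-(24/5))/(2·100000) = -54/78125 rad
Superposition: θ = Σ θ_i = 259881/31250000 rad ≈ 0.008316 rad

θ(24/5) = 259881/31250000 rad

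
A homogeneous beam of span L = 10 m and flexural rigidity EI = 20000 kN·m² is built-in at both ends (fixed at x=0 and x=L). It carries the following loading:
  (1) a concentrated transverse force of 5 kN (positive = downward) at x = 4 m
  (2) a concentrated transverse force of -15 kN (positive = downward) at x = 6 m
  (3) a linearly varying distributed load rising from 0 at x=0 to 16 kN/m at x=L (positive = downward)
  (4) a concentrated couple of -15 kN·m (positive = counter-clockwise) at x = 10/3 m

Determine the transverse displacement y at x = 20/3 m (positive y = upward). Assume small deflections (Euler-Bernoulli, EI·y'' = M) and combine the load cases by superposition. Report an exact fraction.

Load 1 — point force P=5 kN at a=4 m (b=L-a=6):
  y_1 = -Pa²(L-x)²(3bL-(3b+a)(L-x))/(6L³EI)  [x>a] = -5·4²·(10-(20/3))²·(3·6·10-(3·6+4)·(10-(20/3)))/(6·10³·20000) = -8/10125 m
Load 2 — point force P=-15 kN at a=6 m (b=L-a=4):
  y_2 = -Pa²(L-x)²(3bL-(3b+a)(L-x))/(6L³EI)  [x>a] = -(-15)·6²·(10-(20/3))²·(3·4·10-(3·4+6)·(10-(20/3)))/(6·10³·20000) = 3/1000 m
Load 3 — triangular load w₀=16 kN/m (0→w₀ over full span):
  y_3 = -w₀x²(L-x)²(x+2L)/(120LEI) = -16·(20/3)²·(10-(20/3))²·((20/3)+2·10)/(120·10·20000) = -32/3645 m
Load 4 — applied couple M₀=-15 kN·m at a=10/3 m (b=L-a=20/3):
  y_4 = (R_Ax³/6 - M_Ax²/2 - M₀(x-a)²/2)/EI  [x>a] with R_A=-2, M_A=0 = ((-2)·(20/3)³/6 - 0·(20/3)²/2 - (-15)·((20/3)-(10/3))²/2)/20000 = -1/1296 m
Superposition: y = Σ y_i = -10703/1458000 m ≈ -0.007341 m

y(20/3) = -10703/1458000 m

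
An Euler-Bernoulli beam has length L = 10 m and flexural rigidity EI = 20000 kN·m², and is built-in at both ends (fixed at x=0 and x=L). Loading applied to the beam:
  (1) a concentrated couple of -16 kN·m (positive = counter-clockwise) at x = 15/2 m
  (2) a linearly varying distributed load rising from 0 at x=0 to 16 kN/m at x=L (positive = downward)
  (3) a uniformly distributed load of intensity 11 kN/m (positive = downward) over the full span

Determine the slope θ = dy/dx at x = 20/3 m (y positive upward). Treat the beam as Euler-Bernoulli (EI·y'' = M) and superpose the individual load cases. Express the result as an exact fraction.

θ(20/3) = 163/30375 rad

Load 1 — applied couple M₀=-16 kN·m at a=15/2 m (b=L-a=5/2):
  θ_1 = (R_Ax²/2 - M_Ax)/EI  [x≤a] with R_A=-9/5, M_A=-5 = ((-9/5)·(20/3)²/2 - (-5)·(20/3))/20000 = -1/3000 rad
Load 2 — triangular load w₀=16 kN/m (0→w₀ over full span):
  θ_2 = -w₀(2x(L-x)(L-2x)(x+2L)+x²(L-x)²)/(120LEI) = -16·(2·(20/3)·(10-(20/3))·(10-2·(20/3))·((20/3)+2·10)+(20/3)²·(10-(20/3))²)/(120·10·20000) = 14/6075 rad
Load 3 — uniform load w=11 kN/m over full span:
  θ_3 = -wx(L-x)(L-2x)/(12EI) = -11·(20/3)·(10-(20/3))·(10-2·(20/3))/(12·20000) = 11/3240 rad
Superposition: θ = Σ θ_i = 163/30375 rad ≈ 0.005366 rad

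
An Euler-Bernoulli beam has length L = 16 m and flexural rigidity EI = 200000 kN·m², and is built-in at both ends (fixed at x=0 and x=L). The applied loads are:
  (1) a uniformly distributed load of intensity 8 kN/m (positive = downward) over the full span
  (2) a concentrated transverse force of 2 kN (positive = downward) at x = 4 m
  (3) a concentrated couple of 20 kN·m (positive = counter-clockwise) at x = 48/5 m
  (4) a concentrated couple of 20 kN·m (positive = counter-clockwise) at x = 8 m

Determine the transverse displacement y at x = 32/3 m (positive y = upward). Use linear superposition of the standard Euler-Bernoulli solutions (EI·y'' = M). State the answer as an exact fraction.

Load 1 — uniform load w=8 kN/m over full span:
  y_1 = -wx²(L-x)²/(24EI) = -8·(32/3)²·(16-(32/3))²/(24·200000) = -4096/759375 m
Load 2 — point force P=2 kN at a=4 m (b=L-a=12):
  y_2 = -Pa²(L-x)²(3bL-(3b+a)(L-x))/(6L³EI)  [x>a] = -2·4²·(16-(32/3))²·(3·12·16-(3·12+4)·(16-(32/3)))/(6·16³·200000) = -17/253125 m
Load 3 — applied couple M₀=20 kN·m at a=48/5 m (b=L-a=32/5):
  y_3 = (R_Ax³/6 - M_Ax²/2 - M₀(x-a)²/2)/EI  [x>a] with R_A=9/5, M_A=32/5 = ((9/5)·(32/3)³/6 - (32/5)·(32/3)²/2 - 20·((32/3)-(48/5))²/2)/200000 = -8/140625 m
Load 4 — applied couple M₀=20 kN·m at a=8 m (b=L-a=8):
  y_4 = (R_Ax³/6 - M_Ax²/2 - M₀(x-a)²/2)/EI  [x>a] with R_A=15/8, M_A=5 = ((15/8)·(32/3)³/6 - 5·(32/3)²/2 - 20·((32/3)-8)²/2)/200000 = 2/16875 m
Superposition: y = Σ y_i = -20501/3796875 m ≈ -0.005399 m

y(32/3) = -20501/3796875 m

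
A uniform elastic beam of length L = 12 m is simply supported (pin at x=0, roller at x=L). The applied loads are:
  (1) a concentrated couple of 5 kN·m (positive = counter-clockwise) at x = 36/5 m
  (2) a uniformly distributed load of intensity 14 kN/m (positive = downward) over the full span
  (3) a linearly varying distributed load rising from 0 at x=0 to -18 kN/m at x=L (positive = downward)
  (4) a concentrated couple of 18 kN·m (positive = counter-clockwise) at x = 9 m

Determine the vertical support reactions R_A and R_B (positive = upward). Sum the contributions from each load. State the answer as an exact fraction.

Load 1 — applied couple M₀=5 kN·m at a=36/5 m (b=L-a=24/5):
  R_A = M₀/L = 5/12 kN
  R_B = -M₀/L = -5/12 kN
Load 2 — uniform load w=14 kN/m over full span:
  R_A = wL/2 = 14·12/2 = 84 kN
  R_B = wL/2 = 14·12/2 = 84 kN
Load 3 — triangular load w₀=-18 kN/m (0→w₀ over full span):
  R_A = w₀L/6 = (-18)·12/6 = -36 kN
  R_B = w₀L/3 = (-18)·12/3 = -72 kN
Load 4 — applied couple M₀=18 kN·m at a=9 m (b=L-a=3):
  R_A = M₀/L = 18/12 = 3/2 kN
  R_B = -M₀/L = -18/12 = -3/2 kN
Superposition: R_A = 599/12 kN, R_B = 121/12 kN

R_A = 599/12 kN, R_B = 121/12 kN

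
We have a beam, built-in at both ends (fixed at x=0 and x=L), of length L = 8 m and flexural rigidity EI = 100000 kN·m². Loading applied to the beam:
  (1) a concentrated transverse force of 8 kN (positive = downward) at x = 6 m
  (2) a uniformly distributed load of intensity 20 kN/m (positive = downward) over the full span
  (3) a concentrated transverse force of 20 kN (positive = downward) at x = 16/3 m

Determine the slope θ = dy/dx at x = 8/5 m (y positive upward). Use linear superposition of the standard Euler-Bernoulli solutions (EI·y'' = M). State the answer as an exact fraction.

Load 1 — point force P=8 kN at a=6 m (b=L-a=2):
  θ_1 = -Pb²x(2aL-(3a+b)x)/(2L³EI)  [x≤a] = -8·2²·(8/5)·(2·6·8-(3·6+2)·(8/5))/(2·8³·100000) = -1/31250 rad
Load 2 — uniform load w=20 kN/m over full span:
  θ_2 = -wx(L-x)(L-2x)/(12EI) = -20·(8/5)·(8-(8/5))·(8-2·(8/5))/(12·100000) = -64/78125 rad
Load 3 — point force P=20 kN at a=16/3 m (b=L-a=8/3):
  θ_3 = -Pb²x(2aL-(3a+b)x)/(2L³EI)  [x≤a] = -20·(8/3)²·(8/5)·(2·(16/3)·8-(3·(16/3)+(8/3))·(8/5))/(2·8³·100000) = -52/421875 rad
Superposition: θ = Σ θ_i = -4111/4218750 rad ≈ -0.000974 rad

θ(8/5) = -4111/4218750 rad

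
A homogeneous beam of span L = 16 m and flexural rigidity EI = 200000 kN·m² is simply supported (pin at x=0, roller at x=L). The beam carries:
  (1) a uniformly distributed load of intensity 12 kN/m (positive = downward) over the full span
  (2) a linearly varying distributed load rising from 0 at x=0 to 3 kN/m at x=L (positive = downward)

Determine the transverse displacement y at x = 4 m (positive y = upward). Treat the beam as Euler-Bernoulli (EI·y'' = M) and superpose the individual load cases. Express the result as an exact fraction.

Load 1 — uniform load w=12 kN/m over full span:
  y_1 = -wx(L³-2Lx²+x³)/(24EI) = -12·4·(16³-2·16·4²+4³)/(24·200000) = -114/3125 m
Load 2 — triangular load w₀=3 kN/m (0→w₀ over full span):
  y_2 = -w₀x(7L⁴-10L²x²+3x⁴)/(360LEI) = -3·4·(7·16⁴-10·16²·4²+3·4⁴)/(360·16·200000) = -109/25000 m
Superposition: y = Σ y_i = -1021/25000 m ≈ -0.040840 m

y(4) = -1021/25000 m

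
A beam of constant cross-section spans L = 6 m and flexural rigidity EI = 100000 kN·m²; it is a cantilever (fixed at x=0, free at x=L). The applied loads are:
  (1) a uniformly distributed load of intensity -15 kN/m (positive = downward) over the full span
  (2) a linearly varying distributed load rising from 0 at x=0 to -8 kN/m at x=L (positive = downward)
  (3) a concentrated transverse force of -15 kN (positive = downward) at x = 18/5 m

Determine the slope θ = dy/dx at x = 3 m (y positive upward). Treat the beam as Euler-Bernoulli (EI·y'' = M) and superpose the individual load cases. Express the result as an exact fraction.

θ(3) = 1503/200000 rad

Load 1 — uniform load w=-15 kN/m over full span:
  θ_1 = -wx(x²-3Lx+3L²)/(6EI) = -(-15)·3·(3²-3·6·3+3·6²)/(6·100000) = 189/40000 rad
Load 2 — triangular load w₀=-8 kN/m (0→w₀ over full span):
  θ_2 = (w₀Lx²/4-w₀L²x/3-w₀x⁴/(24L))/EI = ((-8)·6·3²/4-(-8)·6²·3/3-(-8)·3⁴/(24·6))/100000 = 369/200000 rad
Load 3 — point force P=-15 kN at a=18/5 m (b=L-a=12/5):
  θ_3 = -Px(2a-x)/(2EI)  [x≤a] = -(-15)·3·(2·(18/5)-3)/(2·100000) = 189/200000 rad
Superposition: θ = Σ θ_i = 1503/200000 rad ≈ 0.007515 rad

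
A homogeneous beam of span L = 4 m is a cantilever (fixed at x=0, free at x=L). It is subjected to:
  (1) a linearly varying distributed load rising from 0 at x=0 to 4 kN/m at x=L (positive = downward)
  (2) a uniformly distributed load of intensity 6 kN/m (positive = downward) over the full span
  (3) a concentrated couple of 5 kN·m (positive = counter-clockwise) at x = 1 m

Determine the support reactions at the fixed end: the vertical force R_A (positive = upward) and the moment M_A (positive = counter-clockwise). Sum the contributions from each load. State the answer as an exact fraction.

R_A = 32 kN, M_A = 193/3 kN·m

Load 1 — triangular load w₀=4 kN/m (0→w₀ over full span):
  R_A = w₀L/2 = 4·4/2 = 8 kN
  M_A = w₀L²/3 = 4·4²/3 = 64/3 kN·m
Load 2 — uniform load w=6 kN/m over full span:
  R_A = wL = 6·4 = 24 kN
  M_A = wL²/2 = 6·4²/2 = 48 kN·m
Load 3 — applied couple M₀=5 kN·m at a=1 m (b=L-a=3):
  R_A = 0 kN
  M_A = -M₀ = -5 kN·m
Superposition: R_A = 32 kN, M_A = 193/3 kN·m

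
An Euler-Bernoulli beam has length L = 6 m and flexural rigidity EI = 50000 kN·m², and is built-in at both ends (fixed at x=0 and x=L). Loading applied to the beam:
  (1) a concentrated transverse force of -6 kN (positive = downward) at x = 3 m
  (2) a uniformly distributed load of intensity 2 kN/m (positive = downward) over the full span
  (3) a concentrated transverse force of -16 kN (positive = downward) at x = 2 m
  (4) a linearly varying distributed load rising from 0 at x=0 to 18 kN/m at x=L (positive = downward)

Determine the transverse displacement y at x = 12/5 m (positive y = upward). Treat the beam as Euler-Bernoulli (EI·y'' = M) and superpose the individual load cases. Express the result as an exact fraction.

y(12/5) = -51651/195312500 m

Load 1 — point force P=-6 kN at a=3 m (b=L-a=3):
  y_1 = -Pb²x²(3aL-(3a+b)x)/(6L³EI)  [x≤a] = -(-6)·3²·(12/5)²·(3·3·6-(3·3+3)·(12/5))/(6·6³·50000) = 189/1562500 m
Load 2 — uniform load w=2 kN/m over full span:
  y_2 = -wx²(L-x)²/(24EI) = -2·(12/5)²·(6-(12/5))²/(24·50000) = -243/1953125 m
Load 3 — point force P=-16 kN at a=2 m (b=L-a=4):
  y_3 = -Pa²(L-x)²(3bL-(3b+a)(L-x))/(6L³EI)  [x>a] = -(-16)·2²·(6-(12/5))²·(3·4·6-(3·4+2)·(6-(12/5)))/(6·6³·50000) = 108/390625 m
Load 4 — triangular load w₀=18 kN/m (0→w₀ over full span):
  y_4 = -w₀x²(L-x)²(x+2L)/(120LEI) = -18·(12/5)²·(6-(12/5))²·((12/5)+2·6)/(120·6·50000) = -26244/48828125 m
Superposition: y = Σ y_i = -51651/195312500 m ≈ -0.000264 m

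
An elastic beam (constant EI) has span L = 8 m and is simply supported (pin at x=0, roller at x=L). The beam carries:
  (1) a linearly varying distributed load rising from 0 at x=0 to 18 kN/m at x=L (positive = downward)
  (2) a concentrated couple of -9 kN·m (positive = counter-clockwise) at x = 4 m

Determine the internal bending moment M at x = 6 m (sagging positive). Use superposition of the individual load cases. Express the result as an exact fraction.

M(6) = 261/4 kN·m

Load 1 — triangular load w₀=18 kN/m (0→w₀ over full span):
  M_1 = w₀Lx/6 - w₀x³/(6L) = 18·8·6/6 - 18·6³/(6·8) = 63 kN·m
Load 2 — applied couple M₀=-9 kN·m at a=4 m (b=L-a=4):
  M_2 = M₀x/L - M₀  [x>a] = (-9)·6/8 - (-9) = 9/4 kN·m
Superposition: M = Σ M_i = 261/4 kN·m ≈ 65.250000 kN·m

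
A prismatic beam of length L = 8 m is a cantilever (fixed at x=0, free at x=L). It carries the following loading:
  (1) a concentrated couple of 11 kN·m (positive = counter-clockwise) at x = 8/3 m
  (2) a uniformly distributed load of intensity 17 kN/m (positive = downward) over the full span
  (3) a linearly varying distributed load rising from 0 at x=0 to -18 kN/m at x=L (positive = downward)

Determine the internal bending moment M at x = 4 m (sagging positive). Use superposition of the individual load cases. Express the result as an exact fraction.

M(4) = -16 kN·m

Load 1 — applied couple M₀=11 kN·m at a=8/3 m (b=L-a=16/3):
  M_1 = 0  [x>a] = 0 kN·m
Load 2 — uniform load w=17 kN/m over full span:
  M_2 = -w(L-x)²/2 = -17·(8-4)²/2 = -136 kN·m
Load 3 — triangular load w₀=-18 kN/m (0→w₀ over full span):
  M_3 = w₀Lx/2 - w₀L²/3 - w₀x³/(6L) = (-18)·8·4/2 - (-18)·8²/3 - (-18)·4³/(6·8) = 120 kN·m
Superposition: M = Σ M_i = -16 kN·m ≈ -16.000000 kN·m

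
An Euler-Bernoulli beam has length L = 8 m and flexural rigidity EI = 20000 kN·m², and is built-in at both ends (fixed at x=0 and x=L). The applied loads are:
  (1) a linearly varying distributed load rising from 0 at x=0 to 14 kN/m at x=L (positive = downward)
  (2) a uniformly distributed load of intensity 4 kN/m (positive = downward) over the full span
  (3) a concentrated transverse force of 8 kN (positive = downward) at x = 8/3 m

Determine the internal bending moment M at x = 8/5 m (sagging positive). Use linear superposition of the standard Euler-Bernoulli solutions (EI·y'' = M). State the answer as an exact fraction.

Load 1 — triangular load w₀=14 kN/m (0→w₀ over full span):
  M_1 = 3w₀Lx/20 - w₀L²/30 - w₀x³/(6L) = 3·14·8·(8/5)/20 - 14·8²/30 - 14·(8/5)³/(6·8) = -1568/375 kN·m
Load 2 — uniform load w=4 kN/m over full span:
  M_2 = wLx/2 - wL²/12 - wx²/2 = 4·8·(8/5)/2 - 4·8²/12 - 4·(8/5)²/2 = -64/75 kN·m
Load 3 — point force P=8 kN at a=8/3 m (b=L-a=16/3):
  M_3 = Pb²(3a+b)x/L³ - Pab²/L²  [x≤a] = 8·(16/3)²·(3·(8/3)+(16/3))·(8/5)/8³ - 8·(8/3)·(16/3)²/8² = 0 kN·m
Superposition: M = Σ M_i = -1888/375 kN·m ≈ -5.034667 kN·m

M(8/5) = -1888/375 kN·m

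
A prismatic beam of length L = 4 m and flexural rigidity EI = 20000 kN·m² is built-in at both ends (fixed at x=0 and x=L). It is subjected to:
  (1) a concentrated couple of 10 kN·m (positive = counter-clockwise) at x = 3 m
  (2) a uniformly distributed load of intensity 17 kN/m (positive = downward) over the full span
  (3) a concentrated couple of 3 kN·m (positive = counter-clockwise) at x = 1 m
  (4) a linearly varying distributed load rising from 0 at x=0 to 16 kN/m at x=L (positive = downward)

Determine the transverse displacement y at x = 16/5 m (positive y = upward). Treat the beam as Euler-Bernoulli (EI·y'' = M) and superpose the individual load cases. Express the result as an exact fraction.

Load 1 — applied couple M₀=10 kN·m at a=3 m (b=L-a=1):
  y_1 = (R_Ax³/6 - M_Ax²/2 - M₀(x-a)²/2)/EI  [x>a] with R_A=45/16, M_A=25/8 = ((45/16)·(16/5)³/6 - (25/8)·(16/5)²/2 - 10·((16/5)-3)²/2)/20000 = -21/500000 m
Load 2 — uniform load w=17 kN/m over full span:
  y_2 = -wx²(L-x)²/(24EI) = -17·(16/5)²·(4-(16/5))²/(24·20000) = -272/1171875 m
Load 3 — applied couple M₀=3 kN·m at a=1 m (b=L-a=3):
  y_3 = (R_Ax³/6 - M_Ax²/2 - M₀(x-a)²/2)/EI  [x>a] with R_A=27/32, M_A=-9/16 = ((27/32)·(16/5)³/6 - (-9/16)·(16/5)²/2 - 3·((16/5)-1)²/2)/20000 = 57/5000000 m
Load 4 — triangular load w₀=16 kN/m (0→w₀ over full span):
  y_4 = -w₀x²(L-x)²(x+2L)/(120LEI) = -16·(16/5)²·(4-(16/5))²·((16/5)+2·4)/(120·4·20000) = -3584/29296875 m
Superposition: y = Σ y_i = -721951/1875000000 m ≈ -0.000385 m

y(16/5) = -721951/1875000000 m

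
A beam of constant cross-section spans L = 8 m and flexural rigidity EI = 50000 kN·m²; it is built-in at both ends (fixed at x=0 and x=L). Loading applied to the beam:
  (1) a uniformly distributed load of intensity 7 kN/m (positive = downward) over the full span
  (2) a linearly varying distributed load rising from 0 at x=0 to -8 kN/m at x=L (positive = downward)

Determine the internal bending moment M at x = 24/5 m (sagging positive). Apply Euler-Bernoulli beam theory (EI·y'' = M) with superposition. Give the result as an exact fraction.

Load 1 — uniform load w=7 kN/m over full span:
  M_1 = wLx/2 - wL²/12 - wx²/2 = 7·8·(24/5)/2 - 7·8²/12 - 7·(24/5)²/2 = 1232/75 kN·m
Load 2 — triangular load w₀=-8 kN/m (0→w₀ over full span):
  M_2 = 3w₀Lx/20 - w₀L²/30 - w₀x³/(6L) = 3·(-8)·8·(24/5)/20 - (-8)·8²/30 - (-8)·(24/5)³/(6·8) = -3968/375 kN·m
Superposition: M = Σ M_i = 2192/375 kN·m ≈ 5.845333 kN·m

M(24/5) = 2192/375 kN·m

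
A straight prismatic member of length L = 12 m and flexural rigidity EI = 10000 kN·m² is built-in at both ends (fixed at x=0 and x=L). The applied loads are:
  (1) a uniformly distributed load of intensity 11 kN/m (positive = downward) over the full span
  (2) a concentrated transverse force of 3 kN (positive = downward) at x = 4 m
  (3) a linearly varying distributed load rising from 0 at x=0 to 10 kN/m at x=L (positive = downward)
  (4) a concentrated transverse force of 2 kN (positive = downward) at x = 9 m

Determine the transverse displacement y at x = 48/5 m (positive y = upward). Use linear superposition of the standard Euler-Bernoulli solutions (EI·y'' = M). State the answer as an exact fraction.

y(48/5) = -1184017/31250000 m

Load 1 — uniform load w=11 kN/m over full span:
  y_1 = -wx²(L-x)²/(24EI) = -11·(48/5)²·(12-(48/5))²/(24·10000) = -9504/390625 m
Load 2 — point force P=3 kN at a=4 m (b=L-a=8):
  y_2 = -Pa²(L-x)²(3bL-(3b+a)(L-x))/(6L³EI)  [x>a] = -3·4²·(12-(48/5))²·(3·8·12-(3·8+4)·(12-(48/5)))/(6·12³·10000) = -46/78125 m
Load 3 — triangular load w₀=10 kN/m (0→w₀ over full span):
  y_3 = -w₀x²(L-x)²(x+2L)/(120LEI) = -10·(48/5)²·(12-(48/5))²·((48/5)+2·12)/(120·12·10000) = -24192/1953125 m
Load 4 — point force P=2 kN at a=9 m (b=L-a=3):
  y_4 = -Pa²(L-x)²(3bL-(3b+a)(L-x))/(6L³EI)  [x>a] = -2·9²·(12-(48/5))²·(3·3·12-(3·3+9)·(12-(48/5)))/(6·12³·10000) = -729/1250000 m
Superposition: y = Σ y_i = -1184017/31250000 m ≈ -0.037889 m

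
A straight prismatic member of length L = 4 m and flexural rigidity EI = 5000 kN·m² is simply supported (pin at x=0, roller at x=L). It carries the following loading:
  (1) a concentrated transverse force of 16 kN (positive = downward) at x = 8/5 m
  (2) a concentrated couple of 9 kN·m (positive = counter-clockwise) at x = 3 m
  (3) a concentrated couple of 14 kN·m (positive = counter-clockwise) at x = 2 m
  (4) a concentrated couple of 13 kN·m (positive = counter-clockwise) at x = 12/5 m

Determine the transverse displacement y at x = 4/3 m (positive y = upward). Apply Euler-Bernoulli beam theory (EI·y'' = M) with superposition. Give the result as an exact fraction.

Load 1 — point force P=16 kN at a=8/5 m (b=L-a=12/5):
  y_1 = -Pbx(L²-b²-x²)/(6LEI)  [x≤a] = -16·(12/5)·(4/3)·(4²-(12/5)²-(4/3)²)/(6·4·5000) = -7616/2109375 m
Load 2 — applied couple M₀=9 kN·m at a=3 m (b=L-a=1):
  y_2 = (M₀x³/(6L)+C₁x)/EI  [x≤a] with C₁=M₀(3b²-L²)/(6L)=-39/8 = (9·(4/3)³/(6·4)+(-39/8)·(4/3))/5000 = -101/90000 m
Load 3 — applied couple M₀=14 kN·m at a=2 m (b=L-a=2):
  y_3 = (M₀x³/(6L)+C₁x)/EI  [x≤a] with C₁=M₀(3b²-L²)/(6L)=-7/3 = (14·(4/3)³/(6·4)+(-7/3)·(4/3))/5000 = -7/20250 m
Load 4 — applied couple M₀=13 kN·m at a=12/5 m (b=L-a=8/5):
  y_4 = (M₀x³/(6L)+C₁x)/EI  [x≤a] with C₁=M₀(3b²-L²)/(6L)=-338/75 = (13·(4/3)³/(6·4)+(-338/75)·(4/3))/5000 = -1196/1265625 m
Superposition: y = Σ y_i = -203291/33750000 m ≈ -0.006023 m

y(4/3) = -203291/33750000 m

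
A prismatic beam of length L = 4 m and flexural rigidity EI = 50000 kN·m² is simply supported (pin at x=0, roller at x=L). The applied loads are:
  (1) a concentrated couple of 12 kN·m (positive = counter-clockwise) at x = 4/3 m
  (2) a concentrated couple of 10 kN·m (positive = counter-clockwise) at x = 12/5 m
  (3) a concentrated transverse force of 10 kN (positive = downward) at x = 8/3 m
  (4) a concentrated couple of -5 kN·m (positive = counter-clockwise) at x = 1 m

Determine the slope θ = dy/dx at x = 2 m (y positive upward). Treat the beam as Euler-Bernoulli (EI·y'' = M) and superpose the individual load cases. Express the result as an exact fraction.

θ(2) = 3803/162000000 rad

Load 1 — applied couple M₀=12 kN·m at a=4/3 m (b=L-a=8/3):
  θ_1 = (M₀x²/(2L)-M₀(x-a)+C₁)/EI  [x>a] with C₁=M₀(3b²-L²)/(6L)=8/3 = (12·2²/(2·4)-12·(2-(4/3))+(8/3))/50000 = 1/75000 rad
Load 2 — applied couple M₀=10 kN·m at a=12/5 m (b=L-a=8/5):
  θ_2 = (M₀x²/(2L)+C₁)/EI  [x≤a] with C₁=M₀(3b²-L²)/(6L)=-52/15 = (10·2²/(2·4)+(-52/15))/50000 = 23/750000 rad
Load 3 — point force P=10 kN at a=8/3 m (b=L-a=4/3):
  θ_3 = -Pb(L²-b²-3x²)/(6LEI)  [x≤a] = -10·(4/3)·(4²-(4/3)²-3·2²)/(6·4·50000) = -1/40500 rad
Load 4 — applied couple M₀=-5 kN·m at a=1 m (b=L-a=3):
  θ_4 = (M₀x²/(2L)-M₀(x-a)+C₁)/EI  [x>a] with C₁=M₀(3b²-L²)/(6L)=-55/24 = ((-5)·2²/(2·4)-(-5)·(2-1)+(-55/24))/50000 = 1/240000 rad
Superposition: θ = Σ θ_i = 3803/162000000 rad ≈ 0.000023 rad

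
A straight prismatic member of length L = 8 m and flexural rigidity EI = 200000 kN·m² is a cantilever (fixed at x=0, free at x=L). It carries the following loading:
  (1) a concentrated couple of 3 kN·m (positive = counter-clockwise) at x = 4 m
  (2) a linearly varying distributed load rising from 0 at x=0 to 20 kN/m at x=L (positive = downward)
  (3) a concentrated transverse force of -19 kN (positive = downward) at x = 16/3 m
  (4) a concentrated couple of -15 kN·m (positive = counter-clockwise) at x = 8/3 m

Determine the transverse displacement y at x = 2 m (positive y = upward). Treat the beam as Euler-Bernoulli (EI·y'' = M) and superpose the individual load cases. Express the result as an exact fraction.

Load 1 — applied couple M₀=3 kN·m at a=4 m (b=L-a=4):
  y_1 = M₀x²/(2EI)  [x≤a] = 3·2²/(2·200000) = 3/100000 m
Load 2 — triangular load w₀=20 kN/m (0→w₀ over full span):
  y_2 = (w₀Lx³/12-w₀L²x²/6-w₀x⁵/(120L))/EI = (20·8·2³/12-20·8²·2²/6-20·2⁵/(120·8))/200000 = -1121/300000 m
Load 3 — point force P=-19 kN at a=16/3 m (b=L-a=8/3):
  y_3 = -Px²(3a-x)/(6EI)  [x≤a] = -(-19)·2²·(3·(16/3)-2)/(6·200000) = 133/150000 m
Load 4 — applied couple M₀=-15 kN·m at a=8/3 m (b=L-a=16/3):
  y_4 = M₀x²/(2EI)  [x≤a] = (-15)·2²/(2·200000) = -3/20000 m
Superposition: y = Σ y_i = -297/100000 m ≈ -0.002970 m

y(2) = -297/100000 m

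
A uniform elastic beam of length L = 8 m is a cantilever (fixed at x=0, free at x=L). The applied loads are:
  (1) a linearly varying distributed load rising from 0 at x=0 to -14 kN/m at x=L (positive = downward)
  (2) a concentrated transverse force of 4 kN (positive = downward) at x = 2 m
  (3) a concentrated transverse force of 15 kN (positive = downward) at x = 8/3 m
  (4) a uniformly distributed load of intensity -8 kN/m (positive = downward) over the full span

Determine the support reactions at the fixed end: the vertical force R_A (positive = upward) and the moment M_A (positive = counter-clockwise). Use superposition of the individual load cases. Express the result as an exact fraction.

Load 1 — triangular load w₀=-14 kN/m (0→w₀ over full span):
  R_A = w₀L/2 = (-14)·8/2 = -56 kN
  M_A = w₀L²/3 = (-14)·8²/3 = -896/3 kN·m
Load 2 — point force P=4 kN at a=2 m (b=L-a=6):
  R_A = P = 4 kN
  M_A = Pa = 4·2 = 8 kN·m
Load 3 — point force P=15 kN at a=8/3 m (b=L-a=16/3):
  R_A = P = 15 kN
  M_A = Pa = 15·(8/3) = 40 kN·m
Load 4 — uniform load w=-8 kN/m over full span:
  R_A = wL = (-8)·8 = -64 kN
  M_A = wL²/2 = (-8)·8²/2 = -256 kN·m
Superposition: R_A = -101 kN, M_A = -1520/3 kN·m

R_A = -101 kN, M_A = -1520/3 kN·m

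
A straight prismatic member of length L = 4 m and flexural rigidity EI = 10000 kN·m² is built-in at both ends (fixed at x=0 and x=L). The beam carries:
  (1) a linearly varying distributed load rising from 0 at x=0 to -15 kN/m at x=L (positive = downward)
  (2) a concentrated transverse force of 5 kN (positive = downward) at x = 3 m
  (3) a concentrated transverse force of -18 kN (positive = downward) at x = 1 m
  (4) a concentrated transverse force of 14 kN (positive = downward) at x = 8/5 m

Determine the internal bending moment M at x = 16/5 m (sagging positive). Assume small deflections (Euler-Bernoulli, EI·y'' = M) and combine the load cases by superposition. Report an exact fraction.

M(16/5) = -661/10000 kN·m

Load 1 — triangular load w₀=-15 kN/m (0→w₀ over full span):
  M_1 = 3w₀Lx/20 - w₀L²/30 - w₀x³/(6L) = 3·(-15)·4·(16/5)/20 - (-15)·4²/30 - (-15)·(16/5)³/(6·4) = -8/25 kN·m
Load 2 — point force P=5 kN at a=3 m (b=L-a=1):
  M_2 = Pa²(a+3b)(L-x)/L³ - Pa²b/L²  [x>a] = 5·3²·(3+3·1)·(4-(16/5))/4³ - 5·3²·1/4² = 9/16 kN·m
Load 3 — point force P=-18 kN at a=1 m (b=L-a=3):
  M_3 = Pa²(a+3b)(L-x)/L³ - Pa²b/L²  [x>a] = (-18)·1²·(1+3·3)·(4-(16/5))/4³ - (-18)·1²·3/4² = 9/8 kN·m
Load 4 — point force P=14 kN at a=8/5 m (b=L-a=12/5):
  M_4 = Pa²(a+3b)(L-x)/L³ - Pa²b/L²  [x>a] = 14·(8/5)²·((8/5)+3·(12/5))·(4-(16/5))/4³ - 14·(8/5)²·(12/5)/4² = -896/625 kN·m
Superposition: M = Σ M_i = -661/10000 kN·m ≈ -0.066100 kN·m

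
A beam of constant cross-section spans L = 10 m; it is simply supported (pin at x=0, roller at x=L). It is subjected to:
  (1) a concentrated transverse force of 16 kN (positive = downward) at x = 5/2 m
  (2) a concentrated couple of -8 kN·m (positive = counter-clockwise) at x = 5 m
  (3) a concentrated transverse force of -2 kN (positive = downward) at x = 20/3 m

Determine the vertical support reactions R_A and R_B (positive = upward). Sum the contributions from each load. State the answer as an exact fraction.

R_A = 158/15 kN, R_B = 52/15 kN

Load 1 — point force P=16 kN at a=5/2 m (b=L-a=15/2):
  R_A = Pb/L = 16·(15/2)/10 = 12 kN
  R_B = Pa/L = 16·(5/2)/10 = 4 kN
Load 2 — applied couple M₀=-8 kN·m at a=5 m (b=L-a=5):
  R_A = M₀/L = (-8)/10 = -4/5 kN
  R_B = -M₀/L = -(-8)/10 = 4/5 kN
Load 3 — point force P=-2 kN at a=20/3 m (b=L-a=10/3):
  R_A = Pb/L = (-2)·(10/3)/10 = -2/3 kN
  R_B = Pa/L = (-2)·(20/3)/10 = -4/3 kN
Superposition: R_A = 158/15 kN, R_B = 52/15 kN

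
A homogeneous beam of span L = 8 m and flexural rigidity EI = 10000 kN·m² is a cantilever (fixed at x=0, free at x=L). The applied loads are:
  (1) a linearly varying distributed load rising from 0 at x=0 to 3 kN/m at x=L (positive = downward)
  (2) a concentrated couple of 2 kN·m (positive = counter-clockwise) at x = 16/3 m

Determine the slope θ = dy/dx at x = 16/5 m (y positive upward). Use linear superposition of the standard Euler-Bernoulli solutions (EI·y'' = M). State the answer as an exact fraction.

Load 1 — triangular load w₀=3 kN/m (0→w₀ over full span):
  θ_1 = (w₀Lx²/4-w₀L²x/3-w₀x⁴/(24L))/EI = (3·8·(16/5)²/4-3·8²·(16/5)/3-3·(16/5)⁴/(24·8))/10000 = -5664/390625 rad
Load 2 — applied couple M₀=2 kN·m at a=16/3 m (b=L-a=8/3):
  θ_2 = M₀x/EI  [x≤a] = 2·(16/5)/10000 = 2/3125 rad
Superposition: θ = Σ θ_i = -5414/390625 rad ≈ -0.013860 rad

θ(16/5) = -5414/390625 rad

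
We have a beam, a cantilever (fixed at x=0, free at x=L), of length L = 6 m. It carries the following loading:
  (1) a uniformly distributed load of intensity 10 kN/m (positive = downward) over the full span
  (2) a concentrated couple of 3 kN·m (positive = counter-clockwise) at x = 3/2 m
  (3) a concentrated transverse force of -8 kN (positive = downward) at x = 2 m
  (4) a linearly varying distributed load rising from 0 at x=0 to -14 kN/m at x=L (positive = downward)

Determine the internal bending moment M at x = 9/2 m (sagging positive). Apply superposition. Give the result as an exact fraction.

Load 1 — uniform load w=10 kN/m over full span:
  M_1 = -w(L-x)²/2 = -10·(6-(9/2))²/2 = -45/4 kN·m
Load 2 — applied couple M₀=3 kN·m at a=3/2 m (b=L-a=9/2):
  M_2 = 0  [x>a] = 0 kN·m
Load 3 — point force P=-8 kN at a=2 m (b=L-a=4):
  M_3 = 0  [x>a] = 0 kN·m
Load 4 — triangular load w₀=-14 kN/m (0→w₀ over full span):
  M_4 = w₀Lx/2 - w₀L²/3 - w₀x³/(6L) = (-14)·6·(9/2)/2 - (-14)·6²/3 - (-14)·(9/2)³/(6·6) = 231/16 kN·m
Superposition: M = Σ M_i = 51/16 kN·m ≈ 3.187500 kN·m

M(9/2) = 51/16 kN·m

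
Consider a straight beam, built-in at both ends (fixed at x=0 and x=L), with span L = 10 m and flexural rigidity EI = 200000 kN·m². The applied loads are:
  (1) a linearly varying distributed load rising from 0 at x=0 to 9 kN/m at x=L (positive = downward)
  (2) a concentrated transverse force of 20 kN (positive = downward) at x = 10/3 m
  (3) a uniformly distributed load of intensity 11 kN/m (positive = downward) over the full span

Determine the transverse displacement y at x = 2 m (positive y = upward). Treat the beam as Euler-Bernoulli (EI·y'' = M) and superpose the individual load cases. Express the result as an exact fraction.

y(2) = -6299/6328125 m

Load 1 — triangular load w₀=9 kN/m (0→w₀ over full span):
  y_1 = -w₀x²(L-x)²(x+2L)/(120LEI) = -9·2²·(10-2)²·(2+2·10)/(120·10·200000) = -33/156250 m
Load 2 — point force P=20 kN at a=10/3 m (b=L-a=20/3):
  y_2 = -Pb²x²(3aL-(3a+b)x)/(6L³EI)  [x≤a] = -20·(20/3)²·2²·(3·(10/3)·10-(3·(10/3)+(20/3))·2)/(6·10³·200000) = -2/10125 m
Load 3 — uniform load w=11 kN/m over full span:
  y_3 = -wx²(L-x)²/(24EI) = -11·2²·(10-2)²/(24·200000) = -11/18750 m
Superposition: y = Σ y_i = -6299/6328125 m ≈ -0.000995 m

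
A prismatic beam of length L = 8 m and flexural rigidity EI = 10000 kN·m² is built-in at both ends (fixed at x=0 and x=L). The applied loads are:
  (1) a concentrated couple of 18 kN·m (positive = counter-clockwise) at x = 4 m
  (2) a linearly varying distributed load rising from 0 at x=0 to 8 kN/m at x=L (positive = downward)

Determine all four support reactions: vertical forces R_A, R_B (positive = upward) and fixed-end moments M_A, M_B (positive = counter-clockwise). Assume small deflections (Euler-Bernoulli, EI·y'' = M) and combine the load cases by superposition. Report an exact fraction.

Load 1 — applied couple M₀=18 kN·m at a=4 m (b=L-a=4):
  R_A = 6M₀ab/L³ = 6·18·4·4/8³ = 27/8 kN
  M_A = M₀b(2a-b)/L² = 18·4·(2·4-4)/8² = 9/2 kN·m
  R_B = -6M₀ab/L³ = -6·18·4·4/8³ = -27/8 kN
  M_B = M₀a(2b-a)/L² = 18·4·(2·4-4)/8² = 9/2 kN·m
Load 2 — triangular load w₀=8 kN/m (0→w₀ over full span):
  R_A = 3w₀L/20 = 3·8·8/20 = 48/5 kN
  M_A = w₀L²/30 = 8·8²/30 = 256/15 kN·m
  R_B = 7w₀L/20 = 7·8·8/20 = 112/5 kN
  M_B = -w₀L²/20 = -8·8²/20 = -128/5 kN·m
Superposition: R_A = 519/40 kN, M_A = 647/30 kN·m, R_B = 761/40 kN, M_B = -211/10 kN·m

R_A = 519/40 kN, M_A = 647/30 kN·m, R_B = 761/40 kN, M_B = -211/10 kN·m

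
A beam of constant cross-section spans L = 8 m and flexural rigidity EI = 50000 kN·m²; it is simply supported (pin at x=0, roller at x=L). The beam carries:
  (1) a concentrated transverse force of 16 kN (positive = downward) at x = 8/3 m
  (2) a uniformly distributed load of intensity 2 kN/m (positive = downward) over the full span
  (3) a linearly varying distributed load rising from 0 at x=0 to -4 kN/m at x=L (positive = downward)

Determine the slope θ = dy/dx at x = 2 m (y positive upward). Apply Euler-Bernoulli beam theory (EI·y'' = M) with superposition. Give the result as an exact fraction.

θ(2) = -16897/20250000 rad

Load 1 — point force P=16 kN at a=8/3 m (b=L-a=16/3):
  θ_1 = -Pb(L²-b²-3x²)/(6LEI)  [x≤a] = -16·(16/3)·(8²-(16/3)²-3·2²)/(6·8·50000) = -212/253125 rad
Load 2 — uniform load w=2 kN/m over full span:
  θ_2 = -w(L³-6Lx²+4x³)/(24EI) = -2·(8³-6·8·2²+4·2³)/(24·50000) = -11/18750 rad
Load 3 — triangular load w₀=-4 kN/m (0→w₀ over full span):
  θ_3 = -w₀(7L⁴-30L²x²+15x⁴)/(360LEI) = -(-4)·(7·8⁴-30·8²·2²+15·2⁴)/(360·8·50000) = 1327/2250000 rad
Superposition: θ = Σ θ_i = -16897/20250000 rad ≈ -0.000834 rad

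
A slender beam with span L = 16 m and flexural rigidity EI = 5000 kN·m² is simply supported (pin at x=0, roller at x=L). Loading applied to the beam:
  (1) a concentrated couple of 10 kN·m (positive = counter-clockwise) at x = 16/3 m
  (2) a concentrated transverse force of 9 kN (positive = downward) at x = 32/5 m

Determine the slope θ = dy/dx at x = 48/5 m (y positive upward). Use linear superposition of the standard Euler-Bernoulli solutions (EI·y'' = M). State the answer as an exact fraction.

Load 1 — applied couple M₀=10 kN·m at a=16/3 m (b=L-a=32/3):
  θ_1 = (M₀x²/(2L)-M₀(x-a)+C₁)/EI  [x>a] with C₁=M₀(3b²-L²)/(6L)=80/9 = (10·(48/5)²/(2·16)-10·((48/5)-(16/3))+(80/9))/5000 = -28/28125 rad
Load 2 — point force P=9 kN at a=32/5 m (b=L-a=48/5):
  θ_2 = -Pa(2L²-6Lx+3x²+a²)/(6LEI)  [x>a] = -9·(32/5)·(2·16²-6·16·(48/5)+3·(48/5)²+(32/5)²)/(6·16·5000) = 864/78125 rad
Superposition: θ = Σ θ_i = 7076/703125 rad ≈ 0.010064 rad

θ(48/5) = 7076/703125 rad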